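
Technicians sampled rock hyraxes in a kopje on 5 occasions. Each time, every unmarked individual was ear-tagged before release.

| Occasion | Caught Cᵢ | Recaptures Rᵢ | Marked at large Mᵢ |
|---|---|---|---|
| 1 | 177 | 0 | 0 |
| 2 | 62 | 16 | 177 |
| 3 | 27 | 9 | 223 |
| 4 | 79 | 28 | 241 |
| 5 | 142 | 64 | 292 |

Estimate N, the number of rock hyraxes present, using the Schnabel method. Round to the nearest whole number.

N ≈ 662

Σ MᵢCᵢ = 0·177 + 177·62 + 223·27 + 241·79 + 292·142 = 0 + 10974 + 6021 + 19039 + 41464 = 77498
Σ Rᵢ = 0 + 16 + 9 + 28 + 64 = 117
N̂ = 77498 / 117 ≈ 662.4 → 662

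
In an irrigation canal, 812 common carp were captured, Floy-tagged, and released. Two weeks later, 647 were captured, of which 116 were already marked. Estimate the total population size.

N = 4529

If marked individuals mix randomly, R/C ≈ M/N, giving N ≈ M·C/R.
N = (812 × 647) / 116 = 525364 / 116 = 4529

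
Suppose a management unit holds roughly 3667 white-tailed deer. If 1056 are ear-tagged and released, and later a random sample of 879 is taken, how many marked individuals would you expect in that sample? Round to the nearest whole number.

expected recaptures ≈ 253

The marked fraction of the population is 1056/3667, so in a sample of 879 expect C·(M/N) marked.
E[R] = 1056 × 879 / 3667 = 928224 / 3667 ≈ 253.1 → 253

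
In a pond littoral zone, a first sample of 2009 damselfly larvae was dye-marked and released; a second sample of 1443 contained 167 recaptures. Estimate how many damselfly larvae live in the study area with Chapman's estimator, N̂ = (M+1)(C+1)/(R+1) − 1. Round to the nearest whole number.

N ≈ 17,275

N̂ = (2009+1)(1443+1)/(167+1) − 1 = 2010·1444/168 − 1
= 2902440/168 − 1 ≈ 17276.4 − 1 ≈ 17275.4 → 17275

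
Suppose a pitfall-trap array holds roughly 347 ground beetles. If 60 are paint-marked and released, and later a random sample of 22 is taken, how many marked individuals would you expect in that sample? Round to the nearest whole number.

expected recaptures ≈ 4

The marked fraction of the population is 60/347, so in a sample of 22 expect C·(M/N) marked.
E[R] = 60 × 22 / 347 = 1320 / 347 ≈ 3.8 → 4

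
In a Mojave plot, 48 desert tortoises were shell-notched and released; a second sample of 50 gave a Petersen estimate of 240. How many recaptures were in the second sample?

R = 10

From N = M·C/R: R = M·C / N = 48·50 / 240 = 2400 / 240 = 10.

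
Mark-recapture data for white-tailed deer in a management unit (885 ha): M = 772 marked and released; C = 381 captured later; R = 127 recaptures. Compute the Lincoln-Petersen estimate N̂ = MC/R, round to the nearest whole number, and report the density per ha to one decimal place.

density ≈ 2.6 white-tailed deer per ha

N̂ = 772·381/127 = 294132/127 = 2316
Density = N̂ / area = 2316 / 885 ≈ 2.62 → 2.6 per ha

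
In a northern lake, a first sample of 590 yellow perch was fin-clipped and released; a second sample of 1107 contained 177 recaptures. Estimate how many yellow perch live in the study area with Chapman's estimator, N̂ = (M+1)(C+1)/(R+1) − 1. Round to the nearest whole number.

N ≈ 3678

N̂ = (590+1)(1107+1)/(177+1) − 1 = 591·1108/178 − 1
= 654828/178 − 1 ≈ 3678.8 − 1 ≈ 3677.8 → 3678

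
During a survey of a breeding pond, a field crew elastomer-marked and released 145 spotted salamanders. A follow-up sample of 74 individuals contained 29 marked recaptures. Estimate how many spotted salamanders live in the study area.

N = 370

N = (145 × 74) / 29 = 10730 / 29 = 370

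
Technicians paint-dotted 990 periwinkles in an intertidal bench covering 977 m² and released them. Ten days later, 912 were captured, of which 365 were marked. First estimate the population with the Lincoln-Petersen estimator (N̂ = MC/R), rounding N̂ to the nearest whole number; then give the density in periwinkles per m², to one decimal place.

N̂ = 990·912/365 = 902880/365 ≈ 2473.6 → 2474
Density = N̂ / area = 2474 / 977 ≈ 2.53 → 2.5 per m²

density ≈ 2.5 periwinkles per m²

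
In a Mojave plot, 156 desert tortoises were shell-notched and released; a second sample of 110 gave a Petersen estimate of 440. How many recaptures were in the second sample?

From N = M·C/R: R = M·C / N = 156·110 / 440 = 17160 / 440 = 39.

R = 39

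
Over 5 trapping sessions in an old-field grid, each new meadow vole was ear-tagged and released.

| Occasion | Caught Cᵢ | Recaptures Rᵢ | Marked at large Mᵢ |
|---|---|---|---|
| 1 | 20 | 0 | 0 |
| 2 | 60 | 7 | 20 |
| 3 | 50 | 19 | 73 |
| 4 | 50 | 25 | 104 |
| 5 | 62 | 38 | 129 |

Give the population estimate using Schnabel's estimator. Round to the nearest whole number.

N ≈ 203

Σ MᵢCᵢ = 0·20 + 20·60 + 73·50 + 104·50 + 129·62 = 0 + 1200 + 3650 + 5200 + 7998 = 18048
Σ Rᵢ = 0 + 7 + 19 + 25 + 38 = 89
N̂ = 18048 / 89 ≈ 202.8 → 203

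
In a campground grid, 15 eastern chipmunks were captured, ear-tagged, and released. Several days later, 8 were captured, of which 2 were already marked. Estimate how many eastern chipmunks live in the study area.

N = 60

The marked fraction in the recapture sample should equal the marked fraction in the population: 2/8 = 15/N.
N = (15 × 8) / 2 = 120 / 2 = 60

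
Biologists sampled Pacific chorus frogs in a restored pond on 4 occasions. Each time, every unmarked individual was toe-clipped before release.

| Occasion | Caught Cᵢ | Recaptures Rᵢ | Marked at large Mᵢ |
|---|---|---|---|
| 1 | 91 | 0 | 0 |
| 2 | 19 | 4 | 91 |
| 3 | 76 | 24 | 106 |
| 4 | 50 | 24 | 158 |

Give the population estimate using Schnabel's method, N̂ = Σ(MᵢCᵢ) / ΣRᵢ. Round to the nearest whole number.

N ≈ 340

Σ MᵢCᵢ = 0·91 + 91·19 + 106·76 + 158·50 = 0 + 1729 + 8056 + 7900 = 17685
Σ Rᵢ = 0 + 4 + 24 + 24 = 52
N̂ = 17685 / 52 ≈ 340.1 → 340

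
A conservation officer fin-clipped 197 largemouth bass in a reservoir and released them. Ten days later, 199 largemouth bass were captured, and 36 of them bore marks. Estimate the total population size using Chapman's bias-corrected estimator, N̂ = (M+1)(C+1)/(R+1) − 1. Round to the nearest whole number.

N ≈ 1069

N̂ = (197+1)(199+1)/(36+1) − 1 = 198·200/37 − 1
= 39600/37 − 1 ≈ 1070.3 − 1 ≈ 1069.3 → 1069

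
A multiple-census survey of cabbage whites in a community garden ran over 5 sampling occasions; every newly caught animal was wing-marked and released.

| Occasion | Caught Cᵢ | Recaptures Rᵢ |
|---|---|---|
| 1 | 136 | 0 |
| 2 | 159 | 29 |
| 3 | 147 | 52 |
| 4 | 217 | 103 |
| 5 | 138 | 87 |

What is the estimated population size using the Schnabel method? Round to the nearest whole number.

N ≈ 755

Marked at large before each occasion: Mᵢ = Σⱼ<ᵢ (Cⱼ − Rⱼ) → M1=0, M2=136, M3=266, M4=361, M5=475
Σ MᵢCᵢ = 0·136 + 136·159 + 266·147 + 361·217 + 475·138 = 0 + 21624 + 39102 + 78337 + 65550 = 204613
Σ Rᵢ = 0 + 29 + 52 + 103 + 87 = 271
N̂ = 204613 / 271 ≈ 755.0 → 755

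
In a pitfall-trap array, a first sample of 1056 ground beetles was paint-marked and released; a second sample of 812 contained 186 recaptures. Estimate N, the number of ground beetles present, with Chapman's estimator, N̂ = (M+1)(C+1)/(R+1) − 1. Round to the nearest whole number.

N ≈ 4594

N̂ = (1056+1)(812+1)/(186+1) − 1 = 1057·813/187 − 1
= 859341/187 − 1 ≈ 4595.4 − 1 ≈ 4594.4 → 4594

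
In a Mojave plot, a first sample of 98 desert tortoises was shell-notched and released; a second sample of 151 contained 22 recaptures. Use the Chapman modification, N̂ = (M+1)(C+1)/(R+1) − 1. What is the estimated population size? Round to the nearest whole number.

N ≈ 653

N̂ = (98+1)(151+1)/(22+1) − 1 = 99·152/23 − 1
= 15048/23 − 1 ≈ 654.3 − 1 ≈ 653.3 → 653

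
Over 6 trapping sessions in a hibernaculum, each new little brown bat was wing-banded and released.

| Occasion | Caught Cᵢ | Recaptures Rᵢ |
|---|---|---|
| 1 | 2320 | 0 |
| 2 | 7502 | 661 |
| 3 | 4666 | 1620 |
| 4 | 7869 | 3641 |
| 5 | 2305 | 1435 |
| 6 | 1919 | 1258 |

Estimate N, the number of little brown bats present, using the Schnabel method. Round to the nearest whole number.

N ≈ 26,384

Marked at large before each occasion: Mᵢ = Σⱼ<ᵢ (Cⱼ − Rⱼ) → M1=0, M2=2320, M3=9161, M4=12207, M5=16435, M6=17305
Σ MᵢCᵢ = 0·2320 + 2320·7502 + 9161·4666 + 12207·7869 + 16435·2305 + 17305·1919 = 0 + 17404640 + 42745226 + 96056883 + 37882675 + 33208295 = 227297719
Σ Rᵢ = 0 + 661 + 1620 + 3641 + 1435 + 1258 = 8615
N̂ = 227297719 / 8615 ≈ 26383.9 → 26384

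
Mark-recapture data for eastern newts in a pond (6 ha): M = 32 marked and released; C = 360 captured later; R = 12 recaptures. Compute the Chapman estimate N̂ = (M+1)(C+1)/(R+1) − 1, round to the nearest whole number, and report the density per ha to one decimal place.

N̂ = 33·361/13 − 1 = 11913/13 − 1 ≈ 915.4 → 915
Density = N̂ / area = 915 / 6 ≈ 152.50 → 152.5 per ha

density ≈ 152.5 eastern newts per ha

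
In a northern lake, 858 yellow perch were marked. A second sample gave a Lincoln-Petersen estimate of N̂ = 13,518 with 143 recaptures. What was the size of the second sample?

C = 2253

From N = M·C/R: C = N·R / M = 13518·143 / 858 = 1933074 / 858 = 2253.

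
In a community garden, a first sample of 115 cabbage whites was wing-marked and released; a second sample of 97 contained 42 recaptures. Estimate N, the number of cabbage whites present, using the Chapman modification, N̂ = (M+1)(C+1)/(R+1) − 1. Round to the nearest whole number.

N ≈ 263

N̂ = (115+1)(97+1)/(42+1) − 1 = 116·98/43 − 1
= 11368/43 − 1 ≈ 264.4 − 1 ≈ 263.4 → 263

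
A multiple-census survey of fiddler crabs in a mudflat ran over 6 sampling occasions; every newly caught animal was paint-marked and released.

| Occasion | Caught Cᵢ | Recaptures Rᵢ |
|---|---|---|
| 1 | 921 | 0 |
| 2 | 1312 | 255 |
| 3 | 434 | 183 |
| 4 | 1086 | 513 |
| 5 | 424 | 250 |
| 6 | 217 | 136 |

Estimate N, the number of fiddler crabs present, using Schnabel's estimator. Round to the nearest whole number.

Marked at large before each occasion: Mᵢ = Σⱼ<ᵢ (Cⱼ − Rⱼ) → M1=0, M2=921, M3=1978, M4=2229, M5=2802, M6=2976
Σ MᵢCᵢ = 0·921 + 921·1312 + 1978·434 + 2229·1086 + 2802·424 + 2976·217 = 0 + 1208352 + 858452 + 2420694 + 1188048 + 645792 = 6321338
Σ Rᵢ = 0 + 255 + 183 + 513 + 250 + 136 = 1337
N̂ = 6321338 / 1337 ≈ 4728.0 → 4728

N ≈ 4728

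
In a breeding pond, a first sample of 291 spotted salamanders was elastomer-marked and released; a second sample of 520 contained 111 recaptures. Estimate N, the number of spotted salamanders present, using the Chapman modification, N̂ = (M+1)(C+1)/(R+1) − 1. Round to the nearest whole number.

N̂ = (291+1)(520+1)/(111+1) − 1 = 292·521/112 − 1
= 152132/112 − 1 ≈ 1358.3 − 1 ≈ 1357.3 → 1357

N ≈ 1357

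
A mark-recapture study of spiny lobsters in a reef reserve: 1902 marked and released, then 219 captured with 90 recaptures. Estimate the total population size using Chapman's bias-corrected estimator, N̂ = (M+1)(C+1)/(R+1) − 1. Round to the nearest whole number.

N ≈ 4600

N̂ = (1902+1)(219+1)/(90+1) − 1 = 1903·220/91 − 1
= 418660/91 − 1 ≈ 4600.7 − 1 ≈ 4599.7 → 4600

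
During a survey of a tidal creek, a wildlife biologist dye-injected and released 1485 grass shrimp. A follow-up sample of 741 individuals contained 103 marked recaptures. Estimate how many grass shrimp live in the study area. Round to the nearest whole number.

N = (1485 × 741) / 103 = 1100385 / 103 ≈ 10683.3 → 10683

N ≈ 10,683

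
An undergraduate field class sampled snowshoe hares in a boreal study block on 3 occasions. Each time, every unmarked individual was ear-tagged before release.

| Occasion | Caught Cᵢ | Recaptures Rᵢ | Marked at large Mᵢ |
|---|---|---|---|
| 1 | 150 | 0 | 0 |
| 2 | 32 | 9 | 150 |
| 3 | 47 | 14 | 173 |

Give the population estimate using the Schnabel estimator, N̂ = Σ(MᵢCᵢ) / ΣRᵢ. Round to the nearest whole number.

N ≈ 562

Σ MᵢCᵢ = 0·150 + 150·32 + 173·47 = 0 + 4800 + 8131 = 12931
Σ Rᵢ = 0 + 9 + 14 = 23
N̂ = 12931 / 23 ≈ 562.2 → 562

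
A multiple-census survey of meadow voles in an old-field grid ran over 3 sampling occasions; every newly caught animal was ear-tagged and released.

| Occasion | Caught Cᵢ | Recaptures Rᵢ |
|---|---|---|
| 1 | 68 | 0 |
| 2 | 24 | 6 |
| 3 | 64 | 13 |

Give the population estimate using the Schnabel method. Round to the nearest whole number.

Marked at large before each occasion: Mᵢ = Σⱼ<ᵢ (Cⱼ − Rⱼ) → M1=0, M2=68, M3=86
Σ MᵢCᵢ = 0·68 + 68·24 + 86·64 = 0 + 1632 + 5504 = 7136
Σ Rᵢ = 0 + 6 + 13 = 19
N̂ = 7136 / 19 ≈ 375.6 → 376

N ≈ 376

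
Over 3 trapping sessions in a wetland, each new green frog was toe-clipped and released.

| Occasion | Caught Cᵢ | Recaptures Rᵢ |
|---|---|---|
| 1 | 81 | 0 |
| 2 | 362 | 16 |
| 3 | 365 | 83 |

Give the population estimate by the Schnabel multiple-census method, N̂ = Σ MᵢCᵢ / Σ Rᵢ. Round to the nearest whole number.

Marked at large before each occasion: Mᵢ = Σⱼ<ᵢ (Cⱼ − Rⱼ) → M1=0, M2=81, M3=427
Σ MᵢCᵢ = 0·81 + 81·362 + 427·365 = 0 + 29322 + 155855 = 185177
Σ Rᵢ = 0 + 16 + 83 = 99
N̂ = 185177 / 99 ≈ 1870.47 → 1870

N ≈ 1870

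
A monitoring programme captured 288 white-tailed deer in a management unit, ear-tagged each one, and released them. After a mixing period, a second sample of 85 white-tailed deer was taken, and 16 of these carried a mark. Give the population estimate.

N = 1530

Lincoln-Petersen assumes M/N = R/C, so N = M·C / R.
N = (288 × 85) / 16 = 24480 / 16 = 1530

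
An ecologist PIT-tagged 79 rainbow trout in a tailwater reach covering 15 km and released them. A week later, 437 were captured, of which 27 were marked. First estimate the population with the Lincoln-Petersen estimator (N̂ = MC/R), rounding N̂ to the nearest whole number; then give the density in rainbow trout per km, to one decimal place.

density ≈ 85.3 rainbow trout per km

N̂ = 79·437/27 = 34523/27 ≈ 1278.6 → 1279
Density = N̂ / area = 1279 / 15 ≈ 85.27 → 85.3 per km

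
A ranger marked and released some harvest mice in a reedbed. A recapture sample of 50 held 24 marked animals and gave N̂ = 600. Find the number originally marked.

From N = M·C/R: M = N·R / C = 600·24 / 50 = 14400 / 50 = 288.

M = 288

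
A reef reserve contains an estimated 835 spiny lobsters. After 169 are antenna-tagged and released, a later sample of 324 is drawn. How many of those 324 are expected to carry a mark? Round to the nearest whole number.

The marked fraction of the population is 169/835, so in a sample of 324 expect C·(M/N) marked.
E[R] = 169 × 324 / 835 = 54756 / 835 ≈ 65.6 → 66

expected recaptures ≈ 66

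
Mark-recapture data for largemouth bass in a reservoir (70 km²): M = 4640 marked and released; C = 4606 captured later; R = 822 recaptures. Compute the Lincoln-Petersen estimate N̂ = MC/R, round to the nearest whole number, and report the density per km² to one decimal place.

N̂ = 4640·4606/822 = 21371840/822 ≈ 25999.8 → 26000
Density = N̂ / area = 26000 / 70 ≈ 371.43 → 371.4 per km²

density ≈ 371.4 largemouth bass per km²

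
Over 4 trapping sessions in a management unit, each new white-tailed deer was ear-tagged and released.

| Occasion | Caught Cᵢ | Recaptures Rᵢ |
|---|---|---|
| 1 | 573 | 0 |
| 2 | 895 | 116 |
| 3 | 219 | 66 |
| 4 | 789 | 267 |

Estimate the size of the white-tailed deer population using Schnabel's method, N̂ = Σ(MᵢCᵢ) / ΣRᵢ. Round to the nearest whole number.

Marked at large before each occasion: Mᵢ = Σⱼ<ᵢ (Cⱼ − Rⱼ) → M1=0, M2=573, M3=1352, M4=1505
Σ MᵢCᵢ = 0·573 + 573·895 + 1352·219 + 1505·789 = 0 + 512835 + 296088 + 1187445 = 1996368
Σ Rᵢ = 0 + 116 + 66 + 267 = 449
N̂ = 1996368 / 449 ≈ 4446.3 → 4446

N ≈ 4446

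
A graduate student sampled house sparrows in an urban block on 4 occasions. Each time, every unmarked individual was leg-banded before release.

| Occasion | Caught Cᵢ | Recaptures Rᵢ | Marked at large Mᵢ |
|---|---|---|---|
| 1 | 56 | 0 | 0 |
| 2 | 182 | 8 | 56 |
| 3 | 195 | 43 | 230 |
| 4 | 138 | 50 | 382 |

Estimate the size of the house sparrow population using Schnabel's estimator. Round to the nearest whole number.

Σ MᵢCᵢ = 0·56 + 56·182 + 230·195 + 382·138 = 0 + 10192 + 44850 + 52716 = 107758
Σ Rᵢ = 0 + 8 + 43 + 50 = 101
N̂ = 107758 / 101 ≈ 1066.9 → 1067

N ≈ 1067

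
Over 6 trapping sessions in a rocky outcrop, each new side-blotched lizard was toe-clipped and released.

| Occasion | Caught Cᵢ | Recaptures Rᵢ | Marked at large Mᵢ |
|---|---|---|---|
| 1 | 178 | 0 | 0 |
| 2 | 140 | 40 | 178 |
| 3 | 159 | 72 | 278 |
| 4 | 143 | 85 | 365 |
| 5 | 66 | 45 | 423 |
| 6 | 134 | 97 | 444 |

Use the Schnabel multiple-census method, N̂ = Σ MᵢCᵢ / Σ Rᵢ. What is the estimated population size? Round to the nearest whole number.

Σ MᵢCᵢ = 0·178 + 178·140 + 278·159 + 365·143 + 423·66 + 444·134 = 0 + 24920 + 44202 + 52195 + 27918 + 59496 = 208731
Σ Rᵢ = 0 + 40 + 72 + 85 + 45 + 97 = 339
N̂ = 208731 / 339 ≈ 615.7 → 616

N ≈ 616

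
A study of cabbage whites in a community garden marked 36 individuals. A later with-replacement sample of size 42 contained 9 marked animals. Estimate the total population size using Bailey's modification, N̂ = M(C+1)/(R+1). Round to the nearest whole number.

N̂ = 36·(42+1)/(9+1) = 36·43/10 = 1548/10 ≈ 154.8 → 155

N ≈ 155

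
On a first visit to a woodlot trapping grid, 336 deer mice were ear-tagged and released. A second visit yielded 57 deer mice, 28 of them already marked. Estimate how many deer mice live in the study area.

N = 684

N = (336 × 57) / 28 = 19152 / 28 = 684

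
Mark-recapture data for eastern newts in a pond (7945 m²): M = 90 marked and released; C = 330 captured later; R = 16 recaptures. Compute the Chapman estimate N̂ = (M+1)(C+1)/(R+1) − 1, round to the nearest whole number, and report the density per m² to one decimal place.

N̂ = 91·331/17 − 1 = 30121/17 − 1 ≈ 1770.8 → 1771
Density = N̂ / area = 1771 / 7945 ≈ 0.22 → 0.2 per m²

density ≈ 0.2 eastern newts per m²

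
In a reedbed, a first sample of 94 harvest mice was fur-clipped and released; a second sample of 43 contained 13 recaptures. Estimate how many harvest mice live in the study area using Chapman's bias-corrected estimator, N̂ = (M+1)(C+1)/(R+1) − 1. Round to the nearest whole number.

N ≈ 298

N̂ = (94+1)(43+1)/(13+1) − 1 = 95·44/14 − 1
= 4180/14 − 1 ≈ 298.6 − 1 ≈ 297.6 → 298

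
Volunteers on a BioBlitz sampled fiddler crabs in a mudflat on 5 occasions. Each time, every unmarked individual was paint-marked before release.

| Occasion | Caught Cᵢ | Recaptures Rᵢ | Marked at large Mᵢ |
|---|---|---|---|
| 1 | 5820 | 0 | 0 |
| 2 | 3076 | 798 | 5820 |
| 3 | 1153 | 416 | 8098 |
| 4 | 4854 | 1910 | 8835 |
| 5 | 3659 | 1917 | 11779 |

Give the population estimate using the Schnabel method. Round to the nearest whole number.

N ≈ 22,461

Σ MᵢCᵢ = 0·5820 + 5820·3076 + 8098·1153 + 8835·4854 + 11779·3659 = 0 + 17902320 + 9336994 + 42885090 + 43099361 = 113223765
Σ Rᵢ = 0 + 798 + 416 + 1910 + 1917 = 5041
N̂ = 113223765 / 5041 ≈ 22460.6 → 22461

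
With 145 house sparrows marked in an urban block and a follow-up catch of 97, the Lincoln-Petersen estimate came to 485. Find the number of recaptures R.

From N = M·C/R: R = M·C / N = 145·97 / 485 = 14065 / 485 = 29.

R = 29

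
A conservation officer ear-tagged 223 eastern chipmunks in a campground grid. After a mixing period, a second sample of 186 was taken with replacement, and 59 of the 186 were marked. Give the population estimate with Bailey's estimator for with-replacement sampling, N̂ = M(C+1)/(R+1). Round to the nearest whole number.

N ≈ 695

N̂ = 223·(186+1)/(59+1) = 223·187/60 = 41701/60 ≈ 695.0 → 695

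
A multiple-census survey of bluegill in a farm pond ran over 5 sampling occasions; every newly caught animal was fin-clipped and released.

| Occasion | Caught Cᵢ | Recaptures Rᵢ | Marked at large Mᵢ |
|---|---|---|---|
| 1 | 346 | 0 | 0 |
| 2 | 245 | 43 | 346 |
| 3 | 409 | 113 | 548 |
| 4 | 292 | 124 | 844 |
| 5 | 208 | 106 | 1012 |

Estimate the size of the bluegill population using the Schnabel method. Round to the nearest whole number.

Σ MᵢCᵢ = 0·346 + 346·245 + 548·409 + 844·292 + 1012·208 = 0 + 84770 + 224132 + 246448 + 210496 = 765846
Σ Rᵢ = 0 + 43 + 113 + 124 + 106 = 386
N̂ = 765846 / 386 ≈ 1984.1 → 1984

N ≈ 1984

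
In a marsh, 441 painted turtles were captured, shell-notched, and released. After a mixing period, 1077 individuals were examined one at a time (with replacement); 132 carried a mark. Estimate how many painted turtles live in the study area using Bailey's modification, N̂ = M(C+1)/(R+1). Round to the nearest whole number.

N ≈ 3574

N̂ = 441·(1077+1)/(132+1) = 441·1078/133 = 475398/133 ≈ 3574.4 → 3574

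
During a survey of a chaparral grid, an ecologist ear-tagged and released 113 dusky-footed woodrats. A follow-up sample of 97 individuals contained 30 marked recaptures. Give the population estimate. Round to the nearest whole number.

The marked fraction in the recapture sample should equal the marked fraction in the population: 30/97 = 113/N.
N = (113 × 97) / 30 = 10961 / 30 ≈ 365.4 → 365

N ≈ 365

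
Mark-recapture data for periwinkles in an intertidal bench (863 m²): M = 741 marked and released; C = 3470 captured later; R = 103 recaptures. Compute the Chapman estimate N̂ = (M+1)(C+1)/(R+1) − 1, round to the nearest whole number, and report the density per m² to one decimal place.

N̂ = 742·3471/104 − 1 = 2575482/104 − 1 ≈ 24763.2 → 24763
Density = N̂ / area = 24763 / 863 ≈ 28.69 → 28.7 per m²

density ≈ 28.7 periwinkles per m²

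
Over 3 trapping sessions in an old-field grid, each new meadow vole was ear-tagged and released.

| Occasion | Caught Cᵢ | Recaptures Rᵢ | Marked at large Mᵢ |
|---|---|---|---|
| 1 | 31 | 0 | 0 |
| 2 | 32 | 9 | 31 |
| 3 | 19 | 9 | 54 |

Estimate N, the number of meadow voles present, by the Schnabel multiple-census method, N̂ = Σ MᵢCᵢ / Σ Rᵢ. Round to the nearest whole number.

Σ MᵢCᵢ = 0·31 + 31·32 + 54·19 = 0 + 992 + 1026 = 2018
Σ Rᵢ = 0 + 9 + 9 = 18
N̂ = 2018 / 18 ≈ 112.1 → 112

N ≈ 112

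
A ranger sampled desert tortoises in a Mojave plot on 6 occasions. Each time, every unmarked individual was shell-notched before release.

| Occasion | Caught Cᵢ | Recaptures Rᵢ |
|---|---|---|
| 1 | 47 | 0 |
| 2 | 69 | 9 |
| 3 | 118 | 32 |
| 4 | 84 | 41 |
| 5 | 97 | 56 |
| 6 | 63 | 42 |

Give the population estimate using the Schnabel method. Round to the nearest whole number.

N ≈ 402

Marked at large before each occasion: Mᵢ = Σⱼ<ᵢ (Cⱼ − Rⱼ) → M1=0, M2=47, M3=107, M4=193, M5=236, M6=277
Σ MᵢCᵢ = 0·47 + 47·69 + 107·118 + 193·84 + 236·97 + 277·63 = 0 + 3243 + 12626 + 16212 + 22892 + 17451 = 72424
Σ Rᵢ = 0 + 9 + 32 + 41 + 56 + 42 = 180
N̂ = 72424 / 180 ≈ 402.4 → 402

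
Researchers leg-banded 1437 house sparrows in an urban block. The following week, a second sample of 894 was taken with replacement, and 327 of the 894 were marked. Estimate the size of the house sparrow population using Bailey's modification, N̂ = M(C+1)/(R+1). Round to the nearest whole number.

N̂ = 1437·(894+1)/(327+1) = 1437·895/328 = 1286115/328 ≈ 3921.1 → 3921

N ≈ 3921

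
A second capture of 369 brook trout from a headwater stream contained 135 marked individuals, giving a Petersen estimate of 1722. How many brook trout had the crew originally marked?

M = 630

From N = M·C/R: M = N·R / C = 1722·135 / 369 = 232470 / 369 = 630.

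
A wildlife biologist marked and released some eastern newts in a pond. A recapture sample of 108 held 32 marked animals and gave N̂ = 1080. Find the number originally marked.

M = 320

From N = M·C/R: M = N·R / C = 1080·32 / 108 = 34560 / 108 = 320.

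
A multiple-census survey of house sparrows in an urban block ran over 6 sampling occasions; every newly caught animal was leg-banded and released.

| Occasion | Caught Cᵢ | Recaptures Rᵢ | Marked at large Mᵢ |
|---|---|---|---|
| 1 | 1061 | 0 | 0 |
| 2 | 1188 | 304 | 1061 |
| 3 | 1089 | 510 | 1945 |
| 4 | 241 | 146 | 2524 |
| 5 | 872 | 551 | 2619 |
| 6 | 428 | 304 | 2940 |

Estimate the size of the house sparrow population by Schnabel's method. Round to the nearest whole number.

Σ MᵢCᵢ = 0·1061 + 1061·1188 + 1945·1089 + 2524·241 + 2619·872 + 2940·428 = 0 + 1260468 + 2118105 + 608284 + 2283768 + 1258320 = 7528945
Σ Rᵢ = 0 + 304 + 510 + 146 + 551 + 304 = 1815
N̂ = 7528945 / 1815 ≈ 4148.2 → 4148

N ≈ 4148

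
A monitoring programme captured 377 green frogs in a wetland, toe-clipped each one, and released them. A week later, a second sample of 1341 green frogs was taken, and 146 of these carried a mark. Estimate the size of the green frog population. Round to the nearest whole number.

N ≈ 3463

N = (377 × 1341) / 146 = 505557 / 146 ≈ 3462.7 → 3463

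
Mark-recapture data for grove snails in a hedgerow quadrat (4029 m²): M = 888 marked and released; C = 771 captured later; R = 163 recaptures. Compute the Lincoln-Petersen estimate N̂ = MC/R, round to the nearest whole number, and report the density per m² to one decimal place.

density ≈ 1.0 grove snails per m²

N̂ = 888·771/163 = 684648/163 ≈ 4200.3 → 4200
Density = N̂ / area = 4200 / 4029 ≈ 1.04 → 1.0 per m²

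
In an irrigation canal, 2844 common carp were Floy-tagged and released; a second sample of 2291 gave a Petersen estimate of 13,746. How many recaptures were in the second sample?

From N = M·C/R: R = M·C / N = 2844·2291 / 13746 = 6515604 / 13746 = 474.

R = 474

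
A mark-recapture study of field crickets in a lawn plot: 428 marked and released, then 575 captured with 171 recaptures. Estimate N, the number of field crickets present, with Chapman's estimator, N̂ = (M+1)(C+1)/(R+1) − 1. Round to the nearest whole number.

N̂ = (428+1)(575+1)/(171+1) − 1 = 429·576/172 − 1
= 247104/172 − 1 ≈ 1436.7 − 1 ≈ 1435.7 → 1436

N ≈ 1436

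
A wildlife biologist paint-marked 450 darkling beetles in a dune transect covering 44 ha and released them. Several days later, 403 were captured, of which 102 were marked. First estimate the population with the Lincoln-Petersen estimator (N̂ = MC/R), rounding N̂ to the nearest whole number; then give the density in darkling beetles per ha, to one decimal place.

density ≈ 40.4 darkling beetles per ha

N̂ = 450·403/102 = 181350/102 ≈ 1777.9 → 1778
Density = N̂ / area = 1778 / 44 ≈ 40.41 → 40.4 per ha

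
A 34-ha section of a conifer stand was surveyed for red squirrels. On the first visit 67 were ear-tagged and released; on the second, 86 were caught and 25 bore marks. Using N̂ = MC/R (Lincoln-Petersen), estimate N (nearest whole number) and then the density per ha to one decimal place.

density ≈ 6.8 red squirrels per ha

N̂ = 67·86/25 = 5762/25 ≈ 230.48 → 230
Density = N̂ / area = 230 / 34 ≈ 6.76 → 6.8 per ha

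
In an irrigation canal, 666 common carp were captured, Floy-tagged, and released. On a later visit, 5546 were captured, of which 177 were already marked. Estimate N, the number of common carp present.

The marked fraction in the recapture sample should equal the marked fraction in the population: 177/5546 = 666/N.
N = (666 × 5546) / 177 = 3693636 / 177 = 20868

N = 20,868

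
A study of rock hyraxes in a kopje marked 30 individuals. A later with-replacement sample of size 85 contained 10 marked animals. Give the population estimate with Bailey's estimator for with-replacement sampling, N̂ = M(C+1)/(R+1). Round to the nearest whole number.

N̂ = 30·(85+1)/(10+1) = 30·86/11 = 2580/11 ≈ 234.5 → 235

N ≈ 235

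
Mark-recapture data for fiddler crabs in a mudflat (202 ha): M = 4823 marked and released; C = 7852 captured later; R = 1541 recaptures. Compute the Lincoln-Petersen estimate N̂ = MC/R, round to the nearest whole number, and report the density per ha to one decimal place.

N̂ = 4823·7852/1541 = 37870196/1541 ≈ 24575.1 → 24575
Density = N̂ / area = 24575 / 202 ≈ 121.66 → 121.7 per ha

density ≈ 121.7 fiddler crabs per ha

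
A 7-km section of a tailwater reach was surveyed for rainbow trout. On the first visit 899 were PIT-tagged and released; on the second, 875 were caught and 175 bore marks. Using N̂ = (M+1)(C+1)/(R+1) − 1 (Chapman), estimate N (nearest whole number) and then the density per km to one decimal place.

density ≈ 639.9 rainbow trout per km

N̂ = 900·876/176 − 1 = 788400/176 − 1 ≈ 4478.5 → 4479
Density = N̂ / area = 4479 / 7 ≈ 639.86 → 639.9 per km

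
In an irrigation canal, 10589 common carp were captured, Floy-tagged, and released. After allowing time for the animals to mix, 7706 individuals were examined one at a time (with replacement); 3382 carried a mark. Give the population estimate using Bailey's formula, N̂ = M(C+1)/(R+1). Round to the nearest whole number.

N ≈ 24,123

N̂ = 10589·(7706+1)/(3382+1) = 10589·7707/3383 = 81609423/3383 ≈ 24123.4 → 24123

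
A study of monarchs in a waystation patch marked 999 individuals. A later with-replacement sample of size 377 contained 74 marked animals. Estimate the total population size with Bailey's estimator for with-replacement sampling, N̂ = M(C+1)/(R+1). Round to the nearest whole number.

N ≈ 5035

N̂ = 999·(377+1)/(74+1) = 999·378/75 = 377622/75 ≈ 5035.0 → 5035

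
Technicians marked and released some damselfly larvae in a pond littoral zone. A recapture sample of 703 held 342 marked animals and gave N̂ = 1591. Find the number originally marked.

M = 774

From N = M·C/R: M = N·R / C = 1591·342 / 703 = 544122 / 703 = 774.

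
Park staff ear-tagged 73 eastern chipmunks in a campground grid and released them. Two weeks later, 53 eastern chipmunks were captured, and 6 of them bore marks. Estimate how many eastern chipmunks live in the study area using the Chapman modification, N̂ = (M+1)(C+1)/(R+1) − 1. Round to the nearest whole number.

N ≈ 570

N̂ = (73+1)(53+1)/(6+1) − 1 = 74·54/7 − 1
= 3996/7 − 1 ≈ 570.9 − 1 ≈ 569.9 → 570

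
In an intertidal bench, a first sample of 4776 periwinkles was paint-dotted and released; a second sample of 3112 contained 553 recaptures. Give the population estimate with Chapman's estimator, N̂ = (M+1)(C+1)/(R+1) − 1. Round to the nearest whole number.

N ≈ 26,842

N̂ = (4776+1)(3112+1)/(553+1) − 1 = 4777·3113/554 − 1
= 14870801/554 − 1 ≈ 26842.6 − 1 ≈ 26841.6 → 26842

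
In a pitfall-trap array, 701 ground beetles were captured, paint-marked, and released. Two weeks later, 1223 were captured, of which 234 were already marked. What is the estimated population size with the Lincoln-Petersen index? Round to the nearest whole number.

The marked fraction in the recapture sample should equal the marked fraction in the population: 234/1223 = 701/N.
N = (701 × 1223) / 234 = 857323 / 234 ≈ 3663.8 → 3664

N ≈ 3664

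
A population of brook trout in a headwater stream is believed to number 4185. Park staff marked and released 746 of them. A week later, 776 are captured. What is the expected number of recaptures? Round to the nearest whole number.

The marked fraction of the population is 746/4185, so in a sample of 776 expect C·(M/N) marked.
E[R] = 746 × 776 / 4185 = 578896 / 4185 ≈ 138.3 → 138

expected recaptures ≈ 138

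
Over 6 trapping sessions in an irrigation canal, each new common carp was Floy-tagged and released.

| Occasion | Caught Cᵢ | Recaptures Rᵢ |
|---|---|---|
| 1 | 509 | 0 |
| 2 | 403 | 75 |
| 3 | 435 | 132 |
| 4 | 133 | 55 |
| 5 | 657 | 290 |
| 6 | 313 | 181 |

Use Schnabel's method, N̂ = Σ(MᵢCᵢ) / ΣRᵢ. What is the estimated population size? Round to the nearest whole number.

Marked at large before each occasion: Mᵢ = Σⱼ<ᵢ (Cⱼ − Rⱼ) → M1=0, M2=509, M3=837, M4=1140, M5=1218, M6=1585
Σ MᵢCᵢ = 0·509 + 509·403 + 837·435 + 1140·133 + 1218·657 + 1585·313 = 0 + 205127 + 364095 + 151620 + 800226 + 496105 = 2017173
Σ Rᵢ = 0 + 75 + 132 + 55 + 290 + 181 = 733
N̂ = 2017173 / 733 ≈ 2751.9 → 2752

N ≈ 2752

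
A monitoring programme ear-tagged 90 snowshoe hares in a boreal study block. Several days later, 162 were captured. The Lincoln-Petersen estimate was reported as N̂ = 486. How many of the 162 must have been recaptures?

From N = M·C/R: R = M·C / N = 90·162 / 486 = 14580 / 486 = 30.

R = 30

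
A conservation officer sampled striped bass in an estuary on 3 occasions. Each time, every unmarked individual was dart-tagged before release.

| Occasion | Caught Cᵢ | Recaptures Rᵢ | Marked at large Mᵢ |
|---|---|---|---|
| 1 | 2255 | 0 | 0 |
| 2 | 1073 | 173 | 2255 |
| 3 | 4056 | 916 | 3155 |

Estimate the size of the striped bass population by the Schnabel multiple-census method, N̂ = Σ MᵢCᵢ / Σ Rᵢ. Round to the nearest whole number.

N ≈ 13,973

Σ MᵢCᵢ = 0·2255 + 2255·1073 + 3155·4056 = 0 + 2419615 + 12796680 = 15216295
Σ Rᵢ = 0 + 173 + 916 = 1089
N̂ = 15216295 / 1089 ≈ 13972.7 → 13973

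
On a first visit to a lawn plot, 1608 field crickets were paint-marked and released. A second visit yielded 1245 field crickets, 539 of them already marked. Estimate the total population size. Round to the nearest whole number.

If marked individuals mix randomly, R/C ≈ M/N, giving N ≈ M·C/R.
N = (1608 × 1245) / 539 = 2001960 / 539 ≈ 3714.2 → 3714

N ≈ 3714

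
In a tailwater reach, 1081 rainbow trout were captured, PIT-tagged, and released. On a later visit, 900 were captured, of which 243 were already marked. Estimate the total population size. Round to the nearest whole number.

Lincoln-Petersen assumes M/N = R/C, so N = M·C / R.
N = (1081 × 900) / 243 = 972900 / 243 ≈ 4003.7 → 4004

N ≈ 4004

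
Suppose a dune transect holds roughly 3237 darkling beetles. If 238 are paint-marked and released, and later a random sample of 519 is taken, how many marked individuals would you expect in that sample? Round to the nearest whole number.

expected recaptures ≈ 38

Expected recaptures E[R] = M·C / N.
E[R] = 238 × 519 / 3237 = 123522 / 3237 ≈ 38.2 → 38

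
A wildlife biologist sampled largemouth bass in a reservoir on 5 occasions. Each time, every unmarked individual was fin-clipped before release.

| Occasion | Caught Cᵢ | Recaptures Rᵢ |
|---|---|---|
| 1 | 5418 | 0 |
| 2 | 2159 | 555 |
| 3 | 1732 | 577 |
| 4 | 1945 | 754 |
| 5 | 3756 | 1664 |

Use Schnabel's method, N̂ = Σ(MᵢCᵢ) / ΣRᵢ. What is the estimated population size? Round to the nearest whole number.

Marked at large before each occasion: Mᵢ = Σⱼ<ᵢ (Cⱼ − Rⱼ) → M1=0, M2=5418, M3=7022, M4=8177, M5=9368
Σ MᵢCᵢ = 0·5418 + 5418·2159 + 7022·1732 + 8177·1945 + 9368·3756 = 0 + 11697462 + 12162104 + 15904265 + 35186208 = 74950039
Σ Rᵢ = 0 + 555 + 577 + 754 + 1664 = 3550
N̂ = 74950039 / 3550 ≈ 21112.7 → 21113

N ≈ 21,113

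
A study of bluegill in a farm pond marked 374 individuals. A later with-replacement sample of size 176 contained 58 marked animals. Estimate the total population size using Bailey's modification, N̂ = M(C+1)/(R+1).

N = 1122

N̂ = 374·(176+1)/(58+1) = 374·177/59 = 66198/59 = 1122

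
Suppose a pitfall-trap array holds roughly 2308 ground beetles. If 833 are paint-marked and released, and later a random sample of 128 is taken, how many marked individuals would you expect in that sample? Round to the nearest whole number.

The marked fraction of the population is 833/2308, so in a sample of 128 expect C·(M/N) marked.
E[R] = 833 × 128 / 2308 = 106624 / 2308 ≈ 46.2 → 46

expected recaptures ≈ 46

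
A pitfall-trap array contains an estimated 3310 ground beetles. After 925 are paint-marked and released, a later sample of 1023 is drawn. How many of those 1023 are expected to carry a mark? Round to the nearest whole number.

expected recaptures ≈ 286

The marked fraction of the population is 925/3310, so in a sample of 1023 expect C·(M/N) marked.
E[R] = 925 × 1023 / 3310 = 946275 / 3310 ≈ 285.9 → 286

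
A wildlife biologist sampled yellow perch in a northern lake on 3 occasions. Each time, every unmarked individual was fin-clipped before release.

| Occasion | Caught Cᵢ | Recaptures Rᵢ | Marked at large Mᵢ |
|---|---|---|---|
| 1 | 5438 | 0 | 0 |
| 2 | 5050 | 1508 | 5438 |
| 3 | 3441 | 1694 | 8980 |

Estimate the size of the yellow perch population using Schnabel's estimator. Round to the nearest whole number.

Σ MᵢCᵢ = 0·5438 + 5438·5050 + 8980·3441 = 0 + 27461900 + 30900180 = 58362080
Σ Rᵢ = 0 + 1508 + 1694 = 3202
N̂ = 58362080 / 3202 ≈ 18226.8 → 18227

N ≈ 18,227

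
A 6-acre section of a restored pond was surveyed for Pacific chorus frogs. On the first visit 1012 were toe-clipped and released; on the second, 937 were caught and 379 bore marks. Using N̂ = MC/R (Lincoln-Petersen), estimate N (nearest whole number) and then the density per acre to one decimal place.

density ≈ 417.0 Pacific chorus frogs per acre

N̂ = 1012·937/379 = 948244/379 ≈ 2502.0 → 2502
Density = N̂ / area = 2502 / 6 = 417.0 per acre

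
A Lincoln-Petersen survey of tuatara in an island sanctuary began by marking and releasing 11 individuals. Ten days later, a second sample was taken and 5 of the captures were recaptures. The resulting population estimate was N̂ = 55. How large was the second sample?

From N = M·C/R: C = N·R / M = 55·5 / 11 = 275 / 11 = 25.

C = 25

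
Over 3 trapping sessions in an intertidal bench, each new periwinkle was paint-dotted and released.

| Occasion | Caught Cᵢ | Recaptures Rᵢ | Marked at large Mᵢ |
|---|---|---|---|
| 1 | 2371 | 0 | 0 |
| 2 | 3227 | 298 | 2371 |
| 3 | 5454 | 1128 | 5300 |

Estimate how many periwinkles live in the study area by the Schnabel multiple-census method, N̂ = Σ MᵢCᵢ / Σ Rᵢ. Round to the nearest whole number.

N ≈ 25,636

Σ MᵢCᵢ = 0·2371 + 2371·3227 + 5300·5454 = 0 + 7651217 + 28906200 = 36557417
Σ Rᵢ = 0 + 298 + 1128 = 1426
N̂ = 36557417 / 1426 ≈ 25636.3 → 25636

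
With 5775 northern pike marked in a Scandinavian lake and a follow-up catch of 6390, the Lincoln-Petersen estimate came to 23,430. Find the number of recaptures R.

R = 1575

From N = M·C/R: R = M·C / N = 5775·6390 / 23430 = 36902250 / 23430 = 1575.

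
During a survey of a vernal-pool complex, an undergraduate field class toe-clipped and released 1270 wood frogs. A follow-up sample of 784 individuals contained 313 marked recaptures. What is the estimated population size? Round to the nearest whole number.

N = (1270 × 784) / 313 = 995680 / 313 ≈ 3181.1 → 3181

N ≈ 3181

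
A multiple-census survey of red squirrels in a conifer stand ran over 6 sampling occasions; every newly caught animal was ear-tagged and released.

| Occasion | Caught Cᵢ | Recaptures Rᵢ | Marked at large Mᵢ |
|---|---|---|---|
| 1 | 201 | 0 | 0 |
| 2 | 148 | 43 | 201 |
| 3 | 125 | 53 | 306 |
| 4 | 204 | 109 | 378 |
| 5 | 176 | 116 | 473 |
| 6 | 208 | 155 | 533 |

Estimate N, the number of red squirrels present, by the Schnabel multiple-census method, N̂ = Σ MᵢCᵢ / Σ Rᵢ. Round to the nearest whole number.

Σ MᵢCᵢ = 0·201 + 201·148 + 306·125 + 378·204 + 473·176 + 533·208 = 0 + 29748 + 38250 + 77112 + 83248 + 110864 = 339222
Σ Rᵢ = 0 + 43 + 53 + 109 + 116 + 155 = 476
N̂ = 339222 / 476 ≈ 712.7 → 713

N ≈ 713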